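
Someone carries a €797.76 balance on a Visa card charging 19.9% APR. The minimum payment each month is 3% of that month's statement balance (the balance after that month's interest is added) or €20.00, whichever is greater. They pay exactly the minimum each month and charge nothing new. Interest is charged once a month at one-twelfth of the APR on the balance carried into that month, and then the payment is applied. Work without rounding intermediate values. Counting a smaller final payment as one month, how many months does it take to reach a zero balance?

Monthly rate r = 19.9%/12 = 1.65833% = 0.0165833.
While 3% of the post-interest balance exceeds €20.00, each month B ← (B·(1+r))·(1 − 0.03), i.e. B shrinks by the factor (1+r)·0.97 = 0.98609.
This holds for months 1–14. Entering month 15 the balance is €655.66; 3% of the post-interest balance is now below €20.00, so the flat €20.00 minimum applies from here.
From month 15 a fixed €20.00 at rate r clears €655.66 in 48 more payments. Total: 14 + 48 = 62 months.

62 months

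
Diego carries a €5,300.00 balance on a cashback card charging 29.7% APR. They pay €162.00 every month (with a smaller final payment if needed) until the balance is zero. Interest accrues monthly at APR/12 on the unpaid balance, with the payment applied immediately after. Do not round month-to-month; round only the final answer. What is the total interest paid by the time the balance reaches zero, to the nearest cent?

Monthly rate r = 29.7%/12 = 2.475% = 0.02475.
Payoff takes n = ⌈−ln(1 − rB₀/P)/ln(1+r)⌉ = ⌈67.867⌉ = 68 payments; the last is €140.76.
Total paid = 67·€162.00 + €140.76 = €10,994.76.
Total interest = total paid − principal = €10,994.76 − €5,300.00 = €5,694.76.

€5,694.76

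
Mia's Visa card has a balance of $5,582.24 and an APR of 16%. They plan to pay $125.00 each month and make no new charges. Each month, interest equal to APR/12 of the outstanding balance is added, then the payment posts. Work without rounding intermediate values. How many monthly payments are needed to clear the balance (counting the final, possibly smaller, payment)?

69 months

Monthly rate r = 16%/12 = 1.33333% = 0.0133333.
Recurrence: B ← B·(1+r) − $125.00.
Month 1: interest $74.43; balance after payment $5,531.67.
Month 2: interest $73.76; balance after payment $5,480.43.
Closed form: n = −ln(1 − rB₀/P)/ln(1+r) = −ln(0.40456)/ln(1.01333) ≈ 68.323, so the balance reaches zero during payment 69.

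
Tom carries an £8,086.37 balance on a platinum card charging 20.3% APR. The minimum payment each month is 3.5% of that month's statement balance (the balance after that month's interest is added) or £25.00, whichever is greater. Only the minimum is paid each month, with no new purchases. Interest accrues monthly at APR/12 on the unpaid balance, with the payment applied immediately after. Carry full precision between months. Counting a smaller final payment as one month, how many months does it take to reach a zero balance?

Monthly rate r = 20.3%/12 = 1.69167% = 0.0169167.
While 3.5% of the post-interest balance exceeds £25.00, each month B ← (B·(1+r))·(1 − 0.035), i.e. B shrinks by the factor (1+r)·0.965 = 0.98132.
This holds for months 1–130. Entering month 131 the balance is £697.27; 3.5% of the post-interest balance is now below £25.00, so the flat £25.00 minimum applies from here.
From month 131 a fixed £25.00 at rate r clears £697.27 in 39 more payments. Total: 130 + 39 = 169 months.

169 months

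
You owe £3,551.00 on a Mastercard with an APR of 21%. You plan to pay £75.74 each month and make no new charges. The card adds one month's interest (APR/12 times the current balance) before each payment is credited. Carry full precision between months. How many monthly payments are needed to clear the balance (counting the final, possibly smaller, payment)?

99 payments

Monthly rate r = 21%/12 = 1.75% = 0.0175.
Recurrence: B ← B·(1+r) − £75.74.
Month 1: interest £62.14; balance after payment £3,537.40.
Month 2: interest £61.90; balance after payment £3,523.57.
Closed form: n = −ln(1 − rB₀/P)/ln(1+r) = −ln(0.17953)/ln(1.0175) ≈ 98.995, so the balance reaches zero during payment 99.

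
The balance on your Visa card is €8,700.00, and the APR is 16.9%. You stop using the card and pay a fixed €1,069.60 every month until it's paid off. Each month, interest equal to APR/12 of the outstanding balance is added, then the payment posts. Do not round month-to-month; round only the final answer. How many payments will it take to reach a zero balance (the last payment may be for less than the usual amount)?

Monthly rate r = 16.9%/12 = 1.40833% = 0.0140833.
Recurrence: B ← B·(1+r) − €1,069.60.
Month 1: interest €122.52; balance after payment €7,752.92.
Month 2: interest €109.19; balance after payment €6,792.51.
Closed form: n = −ln(1 − rB₀/P)/ln(1+r) = −ln(0.88545)/ln(1.01408) ≈ 8.699, so the balance reaches zero during payment 9.

9 payments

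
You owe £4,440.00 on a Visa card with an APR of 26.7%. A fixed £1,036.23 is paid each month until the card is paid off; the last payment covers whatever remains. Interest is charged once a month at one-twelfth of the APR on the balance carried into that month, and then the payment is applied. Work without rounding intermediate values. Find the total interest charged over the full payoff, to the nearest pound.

£281

Monthly rate r = 26.7%/12 = 2.225% = 0.02225.
Payoff takes n = ⌈−ln(1 − rB₀/P)/ln(1+r)⌉ = ⌈4.553⌉ = 5 payments; the last is £575.76.
Total paid = 4·£1,036.23 + £575.76 = £4,720.68.
Total interest = total paid − principal = £4,720.68 − £4,440.00 = £280.68.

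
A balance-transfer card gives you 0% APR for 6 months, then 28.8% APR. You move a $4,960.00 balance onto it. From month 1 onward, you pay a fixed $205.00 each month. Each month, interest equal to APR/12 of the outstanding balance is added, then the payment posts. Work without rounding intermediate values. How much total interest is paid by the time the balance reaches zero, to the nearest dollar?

$1,231

Promo months 1–6 at r₀ = 0%/12 = 0; months 7+ at r₁ = 28.8%/12 = 0.024.
After month 6 (no interest yet): B = $4,960.00 − 6·$205.00 = $3,730.00.
Then at r₁ with $205.00/mo: n₂ = −ln(1 − r₁·B/P)/ln(1+r₁) ≈ 24.20 → 25 more payments.
Total paid = 30·$205.00 + $41.15 = $6,191.15; interest = $6,191.15 − $4,960.00 = $1,231.15.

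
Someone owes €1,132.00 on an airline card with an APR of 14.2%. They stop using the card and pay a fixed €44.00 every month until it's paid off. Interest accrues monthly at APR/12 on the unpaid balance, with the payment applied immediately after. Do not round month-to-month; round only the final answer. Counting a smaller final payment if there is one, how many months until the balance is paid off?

31 payments

Monthly rate r = 14.2%/12 = 1.18333% = 0.0118333.
Recurrence: B ← B·(1+r) − €44.00.
Month 1: interest €13.40; balance after payment €1,101.40.
Month 2: interest €13.03; balance after payment €1,070.43.
Closed form: n = −ln(1 − rB₀/P)/ln(1+r) = −ln(0.69556)/ln(1.01183) ≈ 30.860, so the balance reaches zero during payment 31.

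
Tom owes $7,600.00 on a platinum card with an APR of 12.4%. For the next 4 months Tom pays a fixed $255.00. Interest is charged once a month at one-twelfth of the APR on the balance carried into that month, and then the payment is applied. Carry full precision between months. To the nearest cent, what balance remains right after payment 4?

$6,883.12

Monthly rate r = 12.4%/12 = 1.03333% = 0.0103333.
Each month: B ← B·(1+r) − $255.00.
Month 1: interest $78.53; balance after payment $7,423.53.
Month 2: interest $76.71; balance after payment $7,245.24.
Month 3: interest $74.87; balance after payment $7,065.11.
Month 4: interest $73.01; balance after payment $6,883.12.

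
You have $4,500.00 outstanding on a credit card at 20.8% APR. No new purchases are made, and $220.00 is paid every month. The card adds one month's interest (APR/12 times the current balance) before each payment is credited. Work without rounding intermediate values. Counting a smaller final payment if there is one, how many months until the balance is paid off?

26 months

Monthly rate r = 20.8%/12 = 1.73333% = 0.0173333.
Recurrence: B ← B·(1+r) − $220.00.
Month 1: interest $78.00; balance after payment $4,358.00.
Month 2: interest $75.54; balance after payment $4,213.54.
Closed form: n = −ln(1 − rB₀/P)/ln(1+r) = −ln(0.64545)/ln(1.01733) ≈ 25.476, so the balance reaches zero during payment 26.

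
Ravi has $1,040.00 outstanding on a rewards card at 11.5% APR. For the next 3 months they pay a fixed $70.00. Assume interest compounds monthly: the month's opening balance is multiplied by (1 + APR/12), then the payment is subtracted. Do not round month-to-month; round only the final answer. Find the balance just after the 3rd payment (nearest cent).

Monthly rate r = 11.5%/12 = 0.958333% = 0.00958333.
Each month: B ← B·(1+r) − $70.00.
Month 1: interest $9.97; balance after payment $979.97.
Month 2: interest $9.39; balance after payment $919.36.
Month 3: interest $8.81; balance after payment $858.17.

$858.17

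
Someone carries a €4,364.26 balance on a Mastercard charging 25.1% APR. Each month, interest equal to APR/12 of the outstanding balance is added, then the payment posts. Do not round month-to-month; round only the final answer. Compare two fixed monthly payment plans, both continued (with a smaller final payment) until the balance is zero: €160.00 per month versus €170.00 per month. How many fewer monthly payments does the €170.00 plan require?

Monthly rate r = 25.1%/12 = 2.09167% = 0.0209167.
At €160.00/mo: n = ⌈−ln(1 − rB₀/P)/ln(1+r)⌉ = 41 payments (last €133.03); total interest = total paid − €4,364.26 = €2,168.77.
At €170.00/mo: 38 payments (last €33.46); total interest €1,959.20.
Payments saved = 41 − 38 = 3.

3 fewer payments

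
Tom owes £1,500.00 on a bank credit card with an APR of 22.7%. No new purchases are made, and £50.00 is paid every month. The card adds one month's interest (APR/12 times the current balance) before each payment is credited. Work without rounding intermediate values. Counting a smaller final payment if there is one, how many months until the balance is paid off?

45 months

Monthly rate r = 22.7%/12 = 1.89167% = 0.0189167.
Recurrence: B ← B·(1+r) − £50.00.
Month 1: interest £28.37; balance after payment £1,478.38.
Month 2: interest £27.97; balance after payment £1,456.34.
Closed form: n = −ln(1 − rB₀/P)/ln(1+r) = −ln(0.4325)/ln(1.01892) ≈ 44.726, so the balance reaches zero during payment 45.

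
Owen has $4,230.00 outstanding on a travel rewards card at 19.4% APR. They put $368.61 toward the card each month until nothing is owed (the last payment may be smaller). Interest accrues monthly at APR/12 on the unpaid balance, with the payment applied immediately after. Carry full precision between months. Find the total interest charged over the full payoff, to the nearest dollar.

$487

Monthly rate r = 19.4%/12 = 1.61667% = 0.0161667.
Payoff takes n = ⌈−ln(1 − rB₀/P)/ln(1+r)⌉ = ⌈12.796⌉ = 13 payments; the last is $293.73.
Total paid = 12·$368.61 + $293.73 = $4,717.05.
Total interest = total paid − principal = $4,717.05 − $4,230.00 = $487.05.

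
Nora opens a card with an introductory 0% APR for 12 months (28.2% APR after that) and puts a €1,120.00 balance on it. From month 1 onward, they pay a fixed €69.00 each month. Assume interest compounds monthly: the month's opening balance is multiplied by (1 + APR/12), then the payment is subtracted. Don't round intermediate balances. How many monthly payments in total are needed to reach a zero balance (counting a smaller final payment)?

Promo months 1–12 at r₀ = 0%/12 = 0; months 13+ at r₁ = 28.2%/12 = 0.0235.
After month 12 (no interest yet): B = €1,120.00 − 12·€69.00 = €292.00.
Then at r₁ with €69.00/mo: n₂ = −ln(1 − r₁·B/P)/ln(1+r₁) ≈ 4.51 → 5 more payments.

17 payments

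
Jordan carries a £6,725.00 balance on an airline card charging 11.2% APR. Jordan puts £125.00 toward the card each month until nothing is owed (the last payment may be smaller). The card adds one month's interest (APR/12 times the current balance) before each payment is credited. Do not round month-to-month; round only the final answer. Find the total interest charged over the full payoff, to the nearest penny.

£2,659.05

Monthly rate r = 11.2%/12 = 0.933333% = 0.00933333.
Payoff takes n = ⌈−ln(1 − rB₀/P)/ln(1+r)⌉ = ⌈75.072⌉ = 76 payments; the last is £9.05.
Total paid = 75·£125.00 + £9.05 = £9,384.05.
Total interest = total paid − principal = £9,384.05 − £6,725.00 = £2,659.05.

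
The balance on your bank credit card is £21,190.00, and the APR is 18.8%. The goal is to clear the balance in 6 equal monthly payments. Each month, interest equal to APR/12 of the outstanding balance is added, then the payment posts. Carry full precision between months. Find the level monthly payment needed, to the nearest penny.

£3,727.83

Monthly rate r = 18.8%/12 = 1.56667% = 0.0156667.
Level-payment amortization: P = B₀·r / (1 − (1+r)^(−n)) = 21190.00·0.0156667 / (1 − 1.01567^(−6)).
Denominator 1 − (1+r)^(−6) = 0.0890536438.
P = 331.977 / 0.0890536438 ≈ 3727.83.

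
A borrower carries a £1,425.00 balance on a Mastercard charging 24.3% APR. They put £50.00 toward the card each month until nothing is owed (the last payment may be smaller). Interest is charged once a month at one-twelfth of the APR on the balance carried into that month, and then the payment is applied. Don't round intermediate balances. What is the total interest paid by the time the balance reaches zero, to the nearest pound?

Monthly rate r = 24.3%/12 = 2.025% = 0.02025.
Payoff takes n = ⌈−ln(1 − rB₀/P)/ln(1+r)⌉ = ⌈42.932⌉ = 43 payments; the last is £46.61.
Total paid = 42·£50.00 + £46.61 = £2,146.61.
Total interest = total paid − principal = £2,146.61 − £1,425.00 = £721.61.

£722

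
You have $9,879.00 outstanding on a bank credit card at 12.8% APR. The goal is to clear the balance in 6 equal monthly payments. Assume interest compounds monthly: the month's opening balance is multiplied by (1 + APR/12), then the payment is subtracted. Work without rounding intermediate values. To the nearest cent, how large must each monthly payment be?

Monthly rate r = 12.8%/12 = 1.06667% = 0.0106667.
Level-payment amortization: P = B₀·r / (1 − (1+r)^(−n)) = 9879.00·0.0106667 / (1 − 1.01067^(−6)).
Denominator 1 − (1+r)^(−6) = 0.0616770329.
P = 105.376 / 0.0616770329 ≈ 1708.51.

$1,708.51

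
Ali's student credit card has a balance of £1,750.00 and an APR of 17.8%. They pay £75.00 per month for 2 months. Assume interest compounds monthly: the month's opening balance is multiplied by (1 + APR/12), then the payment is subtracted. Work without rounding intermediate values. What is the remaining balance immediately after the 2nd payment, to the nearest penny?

Monthly rate r = 17.8%/12 = 1.48333% = 0.0148333.
Each month: B ← B·(1+r) − £75.00.
Month 1: interest £25.96; balance after payment £1,700.96.
Month 2: interest £25.23; balance after payment £1,651.19.

£1,651.19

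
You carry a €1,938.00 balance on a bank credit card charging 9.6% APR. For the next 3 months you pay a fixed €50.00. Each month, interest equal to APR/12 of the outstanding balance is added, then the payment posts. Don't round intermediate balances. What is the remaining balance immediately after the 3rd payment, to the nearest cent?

€1,833.68

Monthly rate r = 9.6%/12 = 0.8% = 0.008.
Each month: B ← B·(1+r) − €50.00.
Month 1: interest €15.50; balance after payment €1,903.50.
Month 2: interest €15.23; balance after payment €1,868.73.
Month 3: interest €14.95; balance after payment €1,833.68.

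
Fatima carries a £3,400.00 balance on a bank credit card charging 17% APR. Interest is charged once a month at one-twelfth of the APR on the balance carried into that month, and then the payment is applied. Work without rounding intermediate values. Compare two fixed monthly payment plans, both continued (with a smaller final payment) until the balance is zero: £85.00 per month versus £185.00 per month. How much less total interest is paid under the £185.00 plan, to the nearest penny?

£1,086.50

Monthly rate r = 17%/12 = 1.41667% = 0.0141667.
At £85.00/mo: n = ⌈−ln(1 − rB₀/P)/ln(1+r)⌉ = 60 payments (last £38.09); total interest = total paid − £3,400.00 = £1,653.09.
At £185.00/mo: 22 payments (last £81.59); total interest £566.59.
Interest saved = £1,653.09 − £566.59 = £1,086.50.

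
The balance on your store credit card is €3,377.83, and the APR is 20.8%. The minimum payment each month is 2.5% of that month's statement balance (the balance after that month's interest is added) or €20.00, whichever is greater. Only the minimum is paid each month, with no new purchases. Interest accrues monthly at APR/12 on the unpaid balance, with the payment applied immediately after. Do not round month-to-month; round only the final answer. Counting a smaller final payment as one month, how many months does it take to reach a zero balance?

Monthly rate r = 20.8%/12 = 1.73333% = 0.0173333.
While 2.5% of the post-interest balance exceeds €20.00, each month B ← (B·(1+r))·(1 − 0.025), i.e. B shrinks by the factor (1+r)·0.975 = 0.9919.
This holds for months 1–180. Entering month 181 the balance is €781.37; 2.5% of the post-interest balance is now below €20.00, so the flat €20.00 minimum applies from here.
From month 181 a fixed €20.00 at rate r clears €781.37 in 66 more payments. Total: 180 + 66 = 246 months.

246 months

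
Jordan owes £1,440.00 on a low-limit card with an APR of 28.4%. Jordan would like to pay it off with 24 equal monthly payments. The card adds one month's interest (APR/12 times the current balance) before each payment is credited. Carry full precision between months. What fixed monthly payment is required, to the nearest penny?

£79.33

Monthly rate r = 28.4%/12 = 2.36667% = 0.0236667.
Level-payment amortization: P = B₀·r / (1 − (1+r)^(−n)) = 1440.00·0.0236667 / (1 − 1.02367^(−24)).
Denominator 1 − (1+r)^(−24) = 0.429580296.
P = 34.08 / 0.429580296 ≈ 79.33.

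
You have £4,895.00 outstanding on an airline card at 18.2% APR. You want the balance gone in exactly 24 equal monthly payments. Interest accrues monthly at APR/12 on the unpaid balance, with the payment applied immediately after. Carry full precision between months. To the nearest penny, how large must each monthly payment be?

£244.85

Monthly rate r = 18.2%/12 = 1.51667% = 0.0151667.
Level-payment amortization: P = B₀·r / (1 − (1+r)^(−n)) = 4895.00·0.0151667 / (1 − 1.01517^(−24)).
Denominator 1 − (1+r)^(−24) = 0.303207253.
P = 74.2408 / 0.303207253 ≈ 244.85.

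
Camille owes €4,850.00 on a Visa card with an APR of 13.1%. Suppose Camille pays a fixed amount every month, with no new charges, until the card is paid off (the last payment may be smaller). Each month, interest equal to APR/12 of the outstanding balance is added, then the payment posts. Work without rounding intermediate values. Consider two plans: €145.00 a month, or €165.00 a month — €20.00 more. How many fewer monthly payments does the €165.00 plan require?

Monthly rate r = 13.1%/12 = 1.09167% = 0.0109167.
At €145.00/mo: n = ⌈−ln(1 − rB₀/P)/ln(1+r)⌉ = 42 payments (last €122.95); total interest = total paid − €4,850.00 = €1,217.95.
At €165.00/mo: 36 payments (last €105.83); total interest €1,030.83.
Payments saved = 42 − 36 = 6.

6 fewer payments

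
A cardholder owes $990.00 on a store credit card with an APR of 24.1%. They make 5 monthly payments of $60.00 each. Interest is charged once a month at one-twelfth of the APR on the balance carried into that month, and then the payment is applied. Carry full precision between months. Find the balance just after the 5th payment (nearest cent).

$781.19

Monthly rate r = 24.1%/12 = 2.00833% = 0.0200833.
Each month: B ← B·(1+r) − $60.00.
Month 1: interest $19.88; balance after payment $949.88.
Month 2: interest $19.08; balance after payment $908.96.
Month 3: interest $18.25; balance after payment $867.21.
Month 4: interest $17.42; balance after payment $824.63.
Month 5: interest $16.56; balance after payment $781.19.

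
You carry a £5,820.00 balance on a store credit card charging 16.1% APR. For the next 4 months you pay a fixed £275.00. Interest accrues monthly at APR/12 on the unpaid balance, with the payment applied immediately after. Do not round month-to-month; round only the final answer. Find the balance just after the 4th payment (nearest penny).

Monthly rate r = 16.1%/12 = 1.34167% = 0.0134167.
Each month: B ← B·(1+r) − £275.00.
Month 1: interest £78.09; balance after payment £5,623.09.
Month 2: interest £75.44; balance after payment £5,423.53.
Month 3: interest £72.77; balance after payment £5,221.29.
Month 4: interest £70.05; balance after payment £5,016.35.

£5,016.35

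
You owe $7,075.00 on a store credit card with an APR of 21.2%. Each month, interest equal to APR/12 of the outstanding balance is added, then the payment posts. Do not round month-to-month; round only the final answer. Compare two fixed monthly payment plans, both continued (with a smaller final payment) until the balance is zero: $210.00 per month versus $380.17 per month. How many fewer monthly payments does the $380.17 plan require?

29 fewer payments

Monthly rate r = 21.2%/12 = 1.76667% = 0.0176667.
At $210.00/mo: n = ⌈−ln(1 − rB₀/P)/ln(1+r)⌉ = 52 payments (last $135.02); total interest = total paid − $7,075.00 = $3,770.02.
At $380.17/mo: 23 payments (last $291.11); total interest $1,579.85.
Payments saved = 52 − 23 = 29.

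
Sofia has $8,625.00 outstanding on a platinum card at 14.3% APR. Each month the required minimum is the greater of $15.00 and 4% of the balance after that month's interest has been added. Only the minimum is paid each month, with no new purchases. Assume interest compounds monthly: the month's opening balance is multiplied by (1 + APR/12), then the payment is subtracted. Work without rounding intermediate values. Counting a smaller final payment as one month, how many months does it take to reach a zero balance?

139 months

Monthly rate r = 14.3%/12 = 1.19167% = 0.0119167.
While 4% of the post-interest balance exceeds $15.00, each month B ← (B·(1+r))·(1 − 0.04), i.e. B shrinks by the factor (1+r)·0.96 = 0.97144.
This holds for months 1–109. Entering month 110 the balance is $366.52; 4% of the post-interest balance is now below $15.00, so the flat $15.00 minimum applies from here.
From month 110 a fixed $15.00 at rate r clears $366.52 in 30 more payments. Total: 109 + 30 = 139 months.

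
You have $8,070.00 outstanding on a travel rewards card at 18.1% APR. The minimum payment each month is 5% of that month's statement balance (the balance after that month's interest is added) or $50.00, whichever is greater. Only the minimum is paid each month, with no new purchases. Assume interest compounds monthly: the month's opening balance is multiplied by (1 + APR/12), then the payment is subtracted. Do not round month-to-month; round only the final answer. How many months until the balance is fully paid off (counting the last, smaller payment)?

Monthly rate r = 18.1%/12 = 1.50833% = 0.0150833.
While 5% of the post-interest balance exceeds $50.00, each month B ← (B·(1+r))·(1 − 0.05), i.e. B shrinks by the factor (1+r)·0.95 = 0.96433.
This holds for months 1–58. Entering month 59 the balance is $981.61; 5% of the post-interest balance is now below $50.00, so the flat $50.00 minimum applies from here.
From month 59 a fixed $50.00 at rate r clears $981.61 in 24 more payments. Total: 58 + 24 = 82 months.

82 months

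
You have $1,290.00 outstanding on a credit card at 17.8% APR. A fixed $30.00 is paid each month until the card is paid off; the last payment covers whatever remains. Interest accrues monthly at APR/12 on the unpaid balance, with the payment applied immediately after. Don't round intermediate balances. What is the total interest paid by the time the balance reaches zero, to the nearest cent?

$779.33

Monthly rate r = 17.8%/12 = 1.48333% = 0.0148333.
Payoff takes n = ⌈−ln(1 − rB₀/P)/ln(1+r)⌉ = ⌈68.977⌉ = 69 payments; the last is $29.33.
Total paid = 68·$30.00 + $29.33 = $2,069.33.
Total interest = total paid − principal = $2,069.33 − $1,290.00 = $779.33.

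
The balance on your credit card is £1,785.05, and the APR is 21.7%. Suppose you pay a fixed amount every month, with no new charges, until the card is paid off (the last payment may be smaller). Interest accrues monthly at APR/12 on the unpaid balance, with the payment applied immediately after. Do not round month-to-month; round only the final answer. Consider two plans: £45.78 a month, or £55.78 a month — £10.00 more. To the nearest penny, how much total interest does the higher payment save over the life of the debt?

Monthly rate r = 21.7%/12 = 1.80833% = 0.0180833.
At £45.78/mo: n = ⌈−ln(1 − rB₀/P)/ln(1+r)⌉ = 69 payments (last £6.31); total interest = total paid − £1,785.05 = £1,334.30.
At £55.78/mo: 49 payments (last £13.02); total interest £905.41.
Interest saved = £1,334.30 − £905.41 = £428.89.

£428.89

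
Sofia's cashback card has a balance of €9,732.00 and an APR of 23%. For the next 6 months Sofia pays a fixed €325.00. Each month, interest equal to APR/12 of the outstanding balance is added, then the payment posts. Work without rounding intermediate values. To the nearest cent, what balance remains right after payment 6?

€8,860.34

Monthly rate r = 23%/12 = 1.91667% = 0.0191667.
Each month: B ← B·(1+r) − €325.00.
Month 1: interest €186.53; balance after payment €9,593.53.
Month 2: interest €183.88; balance after payment €9,452.41.
Month 3: interest €181.17; balance after payment €9,308.58.
Month 4: interest €178.41; balance after payment €9,161.99.
Month 5: interest €175.60; balance after payment €9,012.60.
Month 6: interest €172.74; balance after payment €8,860.34.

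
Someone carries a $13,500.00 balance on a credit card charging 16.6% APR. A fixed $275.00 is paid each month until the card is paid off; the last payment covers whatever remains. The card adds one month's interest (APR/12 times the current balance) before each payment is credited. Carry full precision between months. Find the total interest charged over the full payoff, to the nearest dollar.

Monthly rate r = 16.6%/12 = 1.38333% = 0.0138333.
Payoff takes n = ⌈−ln(1 − rB₀/P)/ln(1+r)⌉ = ⌈82.731⌉ = 83 payments; the last is $201.30.
Total paid = 82·$275.00 + $201.30 = $22,751.30.
Total interest = total paid − principal = $22,751.30 − $13,500.00 = $9,251.30.

$9,251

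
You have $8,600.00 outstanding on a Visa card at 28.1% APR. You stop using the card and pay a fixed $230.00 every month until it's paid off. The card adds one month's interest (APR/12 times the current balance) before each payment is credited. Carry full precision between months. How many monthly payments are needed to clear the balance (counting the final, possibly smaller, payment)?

Monthly rate r = 28.1%/12 = 2.34167% = 0.0234167.
Recurrence: B ← B·(1+r) − $230.00.
Month 1: interest $201.38; balance after payment $8,571.38.
Month 2: interest $200.71; balance after payment $8,542.10.
Closed form: n = −ln(1 − rB₀/P)/ln(1+r) = −ln(0.12442)/ln(1.02342) ≈ 90.038, so the balance reaches zero during payment 91.

91 payments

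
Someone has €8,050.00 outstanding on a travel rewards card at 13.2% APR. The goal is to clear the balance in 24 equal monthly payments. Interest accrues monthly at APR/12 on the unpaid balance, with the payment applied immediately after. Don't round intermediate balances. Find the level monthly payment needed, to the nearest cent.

€383.47

Monthly rate r = 13.2%/12 = 1.1% = 0.011.
Level-payment amortization: P = B₀·r / (1 − (1+r)^(−n)) = 8050.00·0.011 / (1 − 1.011^(−24)).
Denominator 1 − (1+r)^(−24) = 0.230918675.
P = 88.55 / 0.230918675 ≈ 383.47.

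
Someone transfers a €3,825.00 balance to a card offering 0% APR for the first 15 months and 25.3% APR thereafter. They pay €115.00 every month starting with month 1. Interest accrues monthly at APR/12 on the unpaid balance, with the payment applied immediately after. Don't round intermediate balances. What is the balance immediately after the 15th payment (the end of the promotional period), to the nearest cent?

€2,100.00

Promo months 1–15 at r₀ = 0%/12 = 0; months 16+ at r₁ = 25.3%/12 = 0.0210833.
After month 15 (no interest yet): B = €3,825.00 − 15·€115.00 = €2,100.00.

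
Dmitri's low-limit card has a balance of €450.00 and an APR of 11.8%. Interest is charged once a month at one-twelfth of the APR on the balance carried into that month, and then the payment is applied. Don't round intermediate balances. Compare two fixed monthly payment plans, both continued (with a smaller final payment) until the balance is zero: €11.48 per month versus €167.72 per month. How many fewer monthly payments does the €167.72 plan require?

Monthly rate r = 11.8%/12 = 0.983333% = 0.00983333.
At €11.48/mo: n = ⌈−ln(1 − rB₀/P)/ln(1+r)⌉ = 50 payments (last €8.68); total interest = total paid − €450.00 = €121.20.
At €167.72/mo: 3 payments (last €123.00); total interest €8.44.
Payments saved = 50 − 3 = 47.

47 fewer payments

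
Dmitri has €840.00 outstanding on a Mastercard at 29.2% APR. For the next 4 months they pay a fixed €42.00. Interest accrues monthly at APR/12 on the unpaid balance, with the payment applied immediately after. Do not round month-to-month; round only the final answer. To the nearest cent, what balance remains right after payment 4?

€750.56

Monthly rate r = 29.2%/12 = 2.43333% = 0.0243333.
Each month: B ← B·(1+r) − €42.00.
Month 1: interest €20.44; balance after payment €818.44.
Month 2: interest €19.92; balance after payment €796.36.
Month 3: interest €19.38; balance after payment €773.73.
Month 4: interest €18.83; balance after payment €750.56.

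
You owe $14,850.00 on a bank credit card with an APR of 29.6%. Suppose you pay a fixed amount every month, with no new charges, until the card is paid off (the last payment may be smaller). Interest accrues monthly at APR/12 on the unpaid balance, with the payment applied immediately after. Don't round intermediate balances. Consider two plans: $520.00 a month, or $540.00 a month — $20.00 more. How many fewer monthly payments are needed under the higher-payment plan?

4 fewer payments

Monthly rate r = 29.6%/12 = 2.46667% = 0.0246667.
At $520.00/mo: n = ⌈−ln(1 − rB₀/P)/ln(1+r)⌉ = 51 payments (last $9.90); total interest = total paid − $14,850.00 = $11,159.90.
At $540.00/mo: 47 payments (last $297.28); total interest $10,287.28.
Payments saved = 51 − 47 = 4.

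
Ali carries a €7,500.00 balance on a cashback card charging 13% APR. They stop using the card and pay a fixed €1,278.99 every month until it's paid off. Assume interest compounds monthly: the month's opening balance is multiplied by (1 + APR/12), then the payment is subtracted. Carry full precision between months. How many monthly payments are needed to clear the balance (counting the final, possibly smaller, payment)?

7 months

Monthly rate r = 13%/12 = 1.08333% = 0.0108333.
Recurrence: B ← B·(1+r) − €1,278.99.
Month 1: interest €81.25; balance after payment €6,302.26.
Month 2: interest €68.27; balance after payment €5,091.54.
Closed form: n = −ln(1 − rB₀/P)/ln(1+r) = −ln(0.93647)/ln(1.01083) ≈ 6.091, so the balance reaches zero during payment 7.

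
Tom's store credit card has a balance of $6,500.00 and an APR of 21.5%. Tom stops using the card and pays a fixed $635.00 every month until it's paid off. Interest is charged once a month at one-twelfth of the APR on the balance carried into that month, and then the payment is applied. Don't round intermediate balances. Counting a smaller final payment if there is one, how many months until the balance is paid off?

Monthly rate r = 21.5%/12 = 1.79167% = 0.0179167.
Recurrence: B ← B·(1+r) − $635.00.
Month 1: interest $116.46; balance after payment $5,981.46.
Month 2: interest $107.17; balance after payment $5,453.63.
Closed form: n = −ln(1 − rB₀/P)/ln(1+r) = −ln(0.8166)/ln(1.01792) ≈ 11.409, so the balance reaches zero during payment 12.

12 payments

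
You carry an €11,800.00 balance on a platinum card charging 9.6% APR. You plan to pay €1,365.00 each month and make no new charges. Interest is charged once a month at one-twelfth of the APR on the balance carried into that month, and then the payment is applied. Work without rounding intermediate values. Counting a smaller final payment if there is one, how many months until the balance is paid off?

9 months

Monthly rate r = 9.6%/12 = 0.8% = 0.008.
Recurrence: B ← B·(1+r) − €1,365.00.
Month 1: interest €94.40; balance after payment €10,529.40.
Month 2: interest €84.24; balance after payment €9,248.64.
Closed form: n = −ln(1 − rB₀/P)/ln(1+r) = −ln(0.93084)/ln(1.008) ≈ 8.994, so the balance reaches zero during payment 9.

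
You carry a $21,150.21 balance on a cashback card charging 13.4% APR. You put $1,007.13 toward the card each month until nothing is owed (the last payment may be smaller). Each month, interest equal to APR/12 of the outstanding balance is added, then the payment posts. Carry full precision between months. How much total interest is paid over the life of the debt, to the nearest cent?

$3,086.39

Monthly rate r = 13.4%/12 = 1.11667% = 0.0111667.
Payoff takes n = ⌈−ln(1 − rB₀/P)/ln(1+r)⌉ = ⌈24.065⌉ = 25 payments; the last is $65.48.
Total paid = 24·$1,007.13 + $65.48 = $24,236.60.
Total interest = total paid − principal = $24,236.60 − $21,150.21 = $3,086.39.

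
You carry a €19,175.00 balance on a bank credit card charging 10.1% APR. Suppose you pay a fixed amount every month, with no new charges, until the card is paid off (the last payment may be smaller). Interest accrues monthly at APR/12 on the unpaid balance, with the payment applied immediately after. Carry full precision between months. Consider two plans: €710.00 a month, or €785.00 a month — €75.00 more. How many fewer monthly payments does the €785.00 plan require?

Monthly rate r = 10.1%/12 = 0.841667% = 0.00841667.
At €710.00/mo: n = ⌈−ln(1 − rB₀/P)/ln(1+r)⌉ = 31 payments (last €545.48); total interest = total paid − €19,175.00 = €2,670.48.
At €785.00/mo: 28 payments (last €362.24); total interest €2,382.24.
Payments saved = 31 − 28 = 3.

3 fewer payments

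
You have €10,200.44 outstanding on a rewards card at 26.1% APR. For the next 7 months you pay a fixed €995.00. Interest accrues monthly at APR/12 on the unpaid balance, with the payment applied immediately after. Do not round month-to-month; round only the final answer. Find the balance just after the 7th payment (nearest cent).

Monthly rate r = 26.1%/12 = 2.175% = 0.02175.
Each month: B ← B·(1+r) − €995.00.
Month 1: interest €221.86; balance after payment €9,427.30.
Month 2: interest €205.04; balance after payment €8,637.34.
Month 3: interest €187.86; balance after payment €7,830.21.
Month 4: interest €170.31; balance after payment €7,005.51.
Month 5: interest €152.37; balance after payment €6,162.88.
Month 6: interest €134.04; balance after payment €5,301.93.
Month 7: interest €115.32; balance after payment €4,422.24.

€4,422.24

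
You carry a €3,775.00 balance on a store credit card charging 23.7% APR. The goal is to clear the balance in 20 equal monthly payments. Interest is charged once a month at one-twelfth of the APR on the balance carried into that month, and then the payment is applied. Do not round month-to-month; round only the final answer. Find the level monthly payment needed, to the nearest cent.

Monthly rate r = 23.7%/12 = 1.975% = 0.01975.
Level-payment amortization: P = B₀·r / (1 − (1+r)^(−n)) = 3775.00·0.01975 / (1 − 1.01975^(−20)).
Denominator 1 − (1+r)^(−20) = 0.323721283.
P = 74.5563 / 0.323721283 ≈ 230.31.

€230.31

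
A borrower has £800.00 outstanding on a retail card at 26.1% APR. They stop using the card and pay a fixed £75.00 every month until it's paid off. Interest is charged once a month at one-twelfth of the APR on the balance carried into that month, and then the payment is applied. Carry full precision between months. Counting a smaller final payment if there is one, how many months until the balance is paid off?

Monthly rate r = 26.1%/12 = 2.175% = 0.02175.
Recurrence: B ← B·(1+r) − £75.00.
Month 1: interest £17.40; balance after payment £742.40.
Month 2: interest £16.15; balance after payment £683.55.
Closed form: n = −ln(1 − rB₀/P)/ln(1+r) = −ln(0.768)/ln(1.02175) ≈ 12.268, so the balance reaches zero during payment 13.

13 payments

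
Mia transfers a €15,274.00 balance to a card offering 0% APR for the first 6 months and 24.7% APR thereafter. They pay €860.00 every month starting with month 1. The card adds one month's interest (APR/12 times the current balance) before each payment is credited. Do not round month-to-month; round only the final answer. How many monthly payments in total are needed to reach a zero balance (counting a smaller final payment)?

Promo months 1–6 at r₀ = 0%/12 = 0; months 7+ at r₁ = 24.7%/12 = 0.0205833.
After month 6 (no interest yet): B = €15,274.00 − 6·€860.00 = €10,114.00.
Then at r₁ with €860.00/mo: n₂ = −ln(1 − r₁·B/P)/ln(1+r₁) ≈ 13.60 → 14 more payments.

20 months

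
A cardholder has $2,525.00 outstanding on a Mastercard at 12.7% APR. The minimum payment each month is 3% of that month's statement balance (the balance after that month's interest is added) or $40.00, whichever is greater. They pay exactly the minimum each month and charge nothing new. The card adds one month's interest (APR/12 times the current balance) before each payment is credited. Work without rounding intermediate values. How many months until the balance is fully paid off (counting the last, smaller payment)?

74 months

Monthly rate r = 12.7%/12 = 1.05833% = 0.0105833.
While 3% of the post-interest balance exceeds $40.00, each month B ← (B·(1+r))·(1 − 0.03), i.e. B shrinks by the factor (1+r)·0.97 = 0.98027.
This holds for months 1–33. Entering month 34 the balance is $1,308.00; 3% of the post-interest balance is now below $40.00, so the flat $40.00 minimum applies from here.
From month 34 a fixed $40.00 at rate r clears $1,308.00 in 41 more payments. Total: 33 + 41 = 74 months.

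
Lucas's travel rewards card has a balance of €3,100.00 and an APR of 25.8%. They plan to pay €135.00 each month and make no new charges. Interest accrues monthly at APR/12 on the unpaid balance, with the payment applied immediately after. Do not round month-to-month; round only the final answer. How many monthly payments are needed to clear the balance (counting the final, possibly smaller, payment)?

32 payments

Monthly rate r = 25.8%/12 = 2.15% = 0.0215.
Recurrence: B ← B·(1+r) − €135.00.
Month 1: interest €66.65; balance after payment €3,031.65.
Month 2: interest €65.18; balance after payment €2,961.83.
Closed form: n = −ln(1 − rB₀/P)/ln(1+r) = −ln(0.5063)/ln(1.0215) ≈ 31.996, so the balance reaches zero during payment 32.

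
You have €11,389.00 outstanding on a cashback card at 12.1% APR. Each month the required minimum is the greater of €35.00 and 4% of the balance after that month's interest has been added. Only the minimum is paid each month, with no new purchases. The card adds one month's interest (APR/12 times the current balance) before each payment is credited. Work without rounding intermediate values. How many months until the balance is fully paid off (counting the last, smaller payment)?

Monthly rate r = 12.1%/12 = 1.00833% = 0.0100833.
While 4% of the post-interest balance exceeds €35.00, each month B ← (B·(1+r))·(1 − 0.04), i.e. B shrinks by the factor (1+r)·0.96 = 0.96968.
This holds for months 1–84. Entering month 85 the balance is €857.58; 4% of the post-interest balance is now below €35.00, so the flat €35.00 minimum applies from here.
From month 85 a fixed €35.00 at rate r clears €857.58 in 29 more payments. Total: 84 + 29 = 113 months.

113 months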